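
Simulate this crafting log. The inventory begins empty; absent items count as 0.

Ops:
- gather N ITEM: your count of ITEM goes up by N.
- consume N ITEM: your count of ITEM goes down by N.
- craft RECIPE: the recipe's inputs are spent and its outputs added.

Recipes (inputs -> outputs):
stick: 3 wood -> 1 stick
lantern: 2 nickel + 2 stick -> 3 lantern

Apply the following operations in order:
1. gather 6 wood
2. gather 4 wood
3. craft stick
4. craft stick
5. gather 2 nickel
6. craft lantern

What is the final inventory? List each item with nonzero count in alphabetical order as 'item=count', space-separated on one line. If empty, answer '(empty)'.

After 1 (gather 6 wood): wood=6
After 2 (gather 4 wood): wood=10
After 3 (craft stick): stick=1 wood=7
After 4 (craft stick): stick=2 wood=4
After 5 (gather 2 nickel): nickel=2 stick=2 wood=4
After 6 (craft lantern): lantern=3 wood=4

Answer: lantern=3 wood=4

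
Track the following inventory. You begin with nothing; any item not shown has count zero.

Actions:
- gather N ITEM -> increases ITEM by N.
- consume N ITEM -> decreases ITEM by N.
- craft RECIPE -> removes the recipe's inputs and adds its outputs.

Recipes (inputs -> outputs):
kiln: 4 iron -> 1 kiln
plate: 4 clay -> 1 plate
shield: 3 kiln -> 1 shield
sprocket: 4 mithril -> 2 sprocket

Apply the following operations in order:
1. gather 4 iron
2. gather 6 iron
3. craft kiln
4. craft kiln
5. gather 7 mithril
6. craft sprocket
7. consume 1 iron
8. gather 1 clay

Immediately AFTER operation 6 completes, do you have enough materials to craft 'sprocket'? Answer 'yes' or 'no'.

Answer: no

Derivation:
After 1 (gather 4 iron): iron=4
After 2 (gather 6 iron): iron=10
After 3 (craft kiln): iron=6 kiln=1
After 4 (craft kiln): iron=2 kiln=2
After 5 (gather 7 mithril): iron=2 kiln=2 mithril=7
After 6 (craft sprocket): iron=2 kiln=2 mithril=3 sprocket=2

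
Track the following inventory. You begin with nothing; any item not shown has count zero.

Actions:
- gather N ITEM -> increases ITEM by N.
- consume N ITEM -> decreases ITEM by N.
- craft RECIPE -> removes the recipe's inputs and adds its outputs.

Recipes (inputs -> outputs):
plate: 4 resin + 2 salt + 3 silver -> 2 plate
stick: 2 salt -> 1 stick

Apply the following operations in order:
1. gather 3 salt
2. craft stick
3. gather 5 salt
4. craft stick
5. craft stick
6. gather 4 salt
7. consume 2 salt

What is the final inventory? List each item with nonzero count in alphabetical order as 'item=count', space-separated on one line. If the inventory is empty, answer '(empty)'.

After 1 (gather 3 salt): salt=3
After 2 (craft stick): salt=1 stick=1
After 3 (gather 5 salt): salt=6 stick=1
After 4 (craft stick): salt=4 stick=2
After 5 (craft stick): salt=2 stick=3
After 6 (gather 4 salt): salt=6 stick=3
After 7 (consume 2 salt): salt=4 stick=3

Answer: salt=4 stick=3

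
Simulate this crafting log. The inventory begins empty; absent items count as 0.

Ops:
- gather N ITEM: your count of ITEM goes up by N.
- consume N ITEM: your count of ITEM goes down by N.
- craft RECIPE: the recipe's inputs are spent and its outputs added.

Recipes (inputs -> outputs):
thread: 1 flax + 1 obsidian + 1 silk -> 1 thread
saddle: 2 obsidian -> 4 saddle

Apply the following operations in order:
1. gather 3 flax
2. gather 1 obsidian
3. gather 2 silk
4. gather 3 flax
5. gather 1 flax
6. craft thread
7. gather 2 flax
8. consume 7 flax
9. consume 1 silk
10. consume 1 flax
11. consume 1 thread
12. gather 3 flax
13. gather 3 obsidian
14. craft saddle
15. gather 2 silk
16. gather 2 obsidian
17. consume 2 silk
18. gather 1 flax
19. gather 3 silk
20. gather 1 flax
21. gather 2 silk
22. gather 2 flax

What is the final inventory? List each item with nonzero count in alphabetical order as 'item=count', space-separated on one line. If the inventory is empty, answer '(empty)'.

After 1 (gather 3 flax): flax=3
After 2 (gather 1 obsidian): flax=3 obsidian=1
After 3 (gather 2 silk): flax=3 obsidian=1 silk=2
After 4 (gather 3 flax): flax=6 obsidian=1 silk=2
After 5 (gather 1 flax): flax=7 obsidian=1 silk=2
After 6 (craft thread): flax=6 silk=1 thread=1
After 7 (gather 2 flax): flax=8 silk=1 thread=1
After 8 (consume 7 flax): flax=1 silk=1 thread=1
After 9 (consume 1 silk): flax=1 thread=1
After 10 (consume 1 flax): thread=1
After 11 (consume 1 thread): (empty)
After 12 (gather 3 flax): flax=3
After 13 (gather 3 obsidian): flax=3 obsidian=3
After 14 (craft saddle): flax=3 obsidian=1 saddle=4
After 15 (gather 2 silk): flax=3 obsidian=1 saddle=4 silk=2
After 16 (gather 2 obsidian): flax=3 obsidian=3 saddle=4 silk=2
After 17 (consume 2 silk): flax=3 obsidian=3 saddle=4
After 18 (gather 1 flax): flax=4 obsidian=3 saddle=4
After 19 (gather 3 silk): flax=4 obsidian=3 saddle=4 silk=3
After 20 (gather 1 flax): flax=5 obsidian=3 saddle=4 silk=3
After 21 (gather 2 silk): flax=5 obsidian=3 saddle=4 silk=5
After 22 (gather 2 flax): flax=7 obsidian=3 saddle=4 silk=5

Answer: flax=7 obsidian=3 saddle=4 silk=5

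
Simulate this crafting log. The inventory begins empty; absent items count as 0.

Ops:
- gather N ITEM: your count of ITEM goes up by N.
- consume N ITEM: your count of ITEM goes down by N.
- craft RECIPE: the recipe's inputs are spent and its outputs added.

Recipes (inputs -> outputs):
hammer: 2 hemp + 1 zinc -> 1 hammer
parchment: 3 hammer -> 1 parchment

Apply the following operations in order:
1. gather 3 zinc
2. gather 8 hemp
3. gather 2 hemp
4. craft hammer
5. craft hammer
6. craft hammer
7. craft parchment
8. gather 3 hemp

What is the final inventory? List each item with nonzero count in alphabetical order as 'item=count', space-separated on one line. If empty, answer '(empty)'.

After 1 (gather 3 zinc): zinc=3
After 2 (gather 8 hemp): hemp=8 zinc=3
After 3 (gather 2 hemp): hemp=10 zinc=3
After 4 (craft hammer): hammer=1 hemp=8 zinc=2
After 5 (craft hammer): hammer=2 hemp=6 zinc=1
After 6 (craft hammer): hammer=3 hemp=4
After 7 (craft parchment): hemp=4 parchment=1
After 8 (gather 3 hemp): hemp=7 parchment=1

Answer: hemp=7 parchment=1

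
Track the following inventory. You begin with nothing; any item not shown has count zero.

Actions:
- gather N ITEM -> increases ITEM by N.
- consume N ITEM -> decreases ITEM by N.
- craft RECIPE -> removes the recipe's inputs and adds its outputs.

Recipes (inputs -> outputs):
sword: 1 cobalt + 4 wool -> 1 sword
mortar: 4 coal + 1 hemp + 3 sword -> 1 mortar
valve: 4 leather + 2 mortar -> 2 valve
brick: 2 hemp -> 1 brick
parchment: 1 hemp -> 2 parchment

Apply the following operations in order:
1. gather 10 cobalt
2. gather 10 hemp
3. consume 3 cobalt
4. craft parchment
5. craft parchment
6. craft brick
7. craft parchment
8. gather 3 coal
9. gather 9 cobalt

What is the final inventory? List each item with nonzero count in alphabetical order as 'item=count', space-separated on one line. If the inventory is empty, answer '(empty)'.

After 1 (gather 10 cobalt): cobalt=10
After 2 (gather 10 hemp): cobalt=10 hemp=10
After 3 (consume 3 cobalt): cobalt=7 hemp=10
After 4 (craft parchment): cobalt=7 hemp=9 parchment=2
After 5 (craft parchment): cobalt=7 hemp=8 parchment=4
After 6 (craft brick): brick=1 cobalt=7 hemp=6 parchment=4
After 7 (craft parchment): brick=1 cobalt=7 hemp=5 parchment=6
After 8 (gather 3 coal): brick=1 coal=3 cobalt=7 hemp=5 parchment=6
After 9 (gather 9 cobalt): brick=1 coal=3 cobalt=16 hemp=5 parchment=6

Answer: brick=1 coal=3 cobalt=16 hemp=5 parchment=6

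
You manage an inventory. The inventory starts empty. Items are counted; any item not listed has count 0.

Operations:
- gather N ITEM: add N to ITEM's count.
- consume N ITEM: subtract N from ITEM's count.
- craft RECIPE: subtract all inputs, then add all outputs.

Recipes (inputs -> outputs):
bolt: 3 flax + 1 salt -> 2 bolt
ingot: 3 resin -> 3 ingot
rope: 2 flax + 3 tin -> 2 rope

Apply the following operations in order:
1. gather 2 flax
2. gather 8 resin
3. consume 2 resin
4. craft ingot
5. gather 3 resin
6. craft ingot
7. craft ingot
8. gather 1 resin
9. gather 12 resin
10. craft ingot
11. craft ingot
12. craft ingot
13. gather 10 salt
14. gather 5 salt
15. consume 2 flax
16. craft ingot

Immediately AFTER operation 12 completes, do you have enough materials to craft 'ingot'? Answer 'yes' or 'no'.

Answer: yes

Derivation:
After 1 (gather 2 flax): flax=2
After 2 (gather 8 resin): flax=2 resin=8
After 3 (consume 2 resin): flax=2 resin=6
After 4 (craft ingot): flax=2 ingot=3 resin=3
After 5 (gather 3 resin): flax=2 ingot=3 resin=6
After 6 (craft ingot): flax=2 ingot=6 resin=3
After 7 (craft ingot): flax=2 ingot=9
After 8 (gather 1 resin): flax=2 ingot=9 resin=1
After 9 (gather 12 resin): flax=2 ingot=9 resin=13
After 10 (craft ingot): flax=2 ingot=12 resin=10
After 11 (craft ingot): flax=2 ingot=15 resin=7
After 12 (craft ingot): flax=2 ingot=18 resin=4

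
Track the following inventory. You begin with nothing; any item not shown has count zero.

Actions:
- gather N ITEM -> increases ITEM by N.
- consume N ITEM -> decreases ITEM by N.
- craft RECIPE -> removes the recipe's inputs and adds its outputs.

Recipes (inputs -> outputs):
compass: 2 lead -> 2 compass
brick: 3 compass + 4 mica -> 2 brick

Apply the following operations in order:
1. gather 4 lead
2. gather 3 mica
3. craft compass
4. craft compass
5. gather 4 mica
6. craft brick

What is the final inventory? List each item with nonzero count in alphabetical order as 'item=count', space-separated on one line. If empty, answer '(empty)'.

Answer: brick=2 compass=1 mica=3

Derivation:
After 1 (gather 4 lead): lead=4
After 2 (gather 3 mica): lead=4 mica=3
After 3 (craft compass): compass=2 lead=2 mica=3
After 4 (craft compass): compass=4 mica=3
After 5 (gather 4 mica): compass=4 mica=7
After 6 (craft brick): brick=2 compass=1 mica=3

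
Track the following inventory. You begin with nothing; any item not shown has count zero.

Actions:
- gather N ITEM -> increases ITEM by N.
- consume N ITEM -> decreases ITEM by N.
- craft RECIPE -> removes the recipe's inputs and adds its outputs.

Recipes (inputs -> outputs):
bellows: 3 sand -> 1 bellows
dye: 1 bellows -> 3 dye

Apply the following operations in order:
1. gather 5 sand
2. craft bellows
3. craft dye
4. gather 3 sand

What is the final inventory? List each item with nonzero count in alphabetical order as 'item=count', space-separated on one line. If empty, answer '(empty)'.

After 1 (gather 5 sand): sand=5
After 2 (craft bellows): bellows=1 sand=2
After 3 (craft dye): dye=3 sand=2
After 4 (gather 3 sand): dye=3 sand=5

Answer: dye=3 sand=5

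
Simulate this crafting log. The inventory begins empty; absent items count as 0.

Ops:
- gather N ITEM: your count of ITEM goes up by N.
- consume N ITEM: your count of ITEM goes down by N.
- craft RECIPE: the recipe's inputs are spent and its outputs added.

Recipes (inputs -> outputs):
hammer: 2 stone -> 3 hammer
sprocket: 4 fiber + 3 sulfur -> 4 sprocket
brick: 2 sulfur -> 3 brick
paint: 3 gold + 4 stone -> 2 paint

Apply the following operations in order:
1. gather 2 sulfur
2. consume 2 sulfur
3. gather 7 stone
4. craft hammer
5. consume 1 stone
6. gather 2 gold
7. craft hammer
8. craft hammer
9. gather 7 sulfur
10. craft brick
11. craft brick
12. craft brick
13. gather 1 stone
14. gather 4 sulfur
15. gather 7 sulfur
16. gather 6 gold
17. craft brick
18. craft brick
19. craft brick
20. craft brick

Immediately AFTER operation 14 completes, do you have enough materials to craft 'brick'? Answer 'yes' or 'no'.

Answer: yes

Derivation:
After 1 (gather 2 sulfur): sulfur=2
After 2 (consume 2 sulfur): (empty)
After 3 (gather 7 stone): stone=7
After 4 (craft hammer): hammer=3 stone=5
After 5 (consume 1 stone): hammer=3 stone=4
After 6 (gather 2 gold): gold=2 hammer=3 stone=4
After 7 (craft hammer): gold=2 hammer=6 stone=2
After 8 (craft hammer): gold=2 hammer=9
After 9 (gather 7 sulfur): gold=2 hammer=9 sulfur=7
After 10 (craft brick): brick=3 gold=2 hammer=9 sulfur=5
After 11 (craft brick): brick=6 gold=2 hammer=9 sulfur=3
After 12 (craft brick): brick=9 gold=2 hammer=9 sulfur=1
After 13 (gather 1 stone): brick=9 gold=2 hammer=9 stone=1 sulfur=1
After 14 (gather 4 sulfur): brick=9 gold=2 hammer=9 stone=1 sulfur=5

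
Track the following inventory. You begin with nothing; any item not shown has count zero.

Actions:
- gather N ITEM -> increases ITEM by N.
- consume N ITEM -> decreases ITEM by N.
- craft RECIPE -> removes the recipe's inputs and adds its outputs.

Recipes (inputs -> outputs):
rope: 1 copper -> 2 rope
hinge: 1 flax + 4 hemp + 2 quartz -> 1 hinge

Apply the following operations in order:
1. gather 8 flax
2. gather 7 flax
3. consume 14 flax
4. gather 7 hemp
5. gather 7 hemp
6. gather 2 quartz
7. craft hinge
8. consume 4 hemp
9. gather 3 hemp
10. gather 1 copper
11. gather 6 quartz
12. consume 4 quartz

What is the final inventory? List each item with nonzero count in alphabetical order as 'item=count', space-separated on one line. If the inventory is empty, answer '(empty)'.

Answer: copper=1 hemp=9 hinge=1 quartz=2

Derivation:
After 1 (gather 8 flax): flax=8
After 2 (gather 7 flax): flax=15
After 3 (consume 14 flax): flax=1
After 4 (gather 7 hemp): flax=1 hemp=7
After 5 (gather 7 hemp): flax=1 hemp=14
After 6 (gather 2 quartz): flax=1 hemp=14 quartz=2
After 7 (craft hinge): hemp=10 hinge=1
After 8 (consume 4 hemp): hemp=6 hinge=1
After 9 (gather 3 hemp): hemp=9 hinge=1
After 10 (gather 1 copper): copper=1 hemp=9 hinge=1
After 11 (gather 6 quartz): copper=1 hemp=9 hinge=1 quartz=6
After 12 (consume 4 quartz): copper=1 hemp=9 hinge=1 quartz=2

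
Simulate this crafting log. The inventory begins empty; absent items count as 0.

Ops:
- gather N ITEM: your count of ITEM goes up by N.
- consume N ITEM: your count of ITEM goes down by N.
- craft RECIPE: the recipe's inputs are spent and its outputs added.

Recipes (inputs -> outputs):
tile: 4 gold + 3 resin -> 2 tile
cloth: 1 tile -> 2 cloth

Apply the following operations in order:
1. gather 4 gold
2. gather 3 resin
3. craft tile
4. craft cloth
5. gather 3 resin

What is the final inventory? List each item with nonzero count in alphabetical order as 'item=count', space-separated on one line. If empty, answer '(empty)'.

After 1 (gather 4 gold): gold=4
After 2 (gather 3 resin): gold=4 resin=3
After 3 (craft tile): tile=2
After 4 (craft cloth): cloth=2 tile=1
After 5 (gather 3 resin): cloth=2 resin=3 tile=1

Answer: cloth=2 resin=3 tile=1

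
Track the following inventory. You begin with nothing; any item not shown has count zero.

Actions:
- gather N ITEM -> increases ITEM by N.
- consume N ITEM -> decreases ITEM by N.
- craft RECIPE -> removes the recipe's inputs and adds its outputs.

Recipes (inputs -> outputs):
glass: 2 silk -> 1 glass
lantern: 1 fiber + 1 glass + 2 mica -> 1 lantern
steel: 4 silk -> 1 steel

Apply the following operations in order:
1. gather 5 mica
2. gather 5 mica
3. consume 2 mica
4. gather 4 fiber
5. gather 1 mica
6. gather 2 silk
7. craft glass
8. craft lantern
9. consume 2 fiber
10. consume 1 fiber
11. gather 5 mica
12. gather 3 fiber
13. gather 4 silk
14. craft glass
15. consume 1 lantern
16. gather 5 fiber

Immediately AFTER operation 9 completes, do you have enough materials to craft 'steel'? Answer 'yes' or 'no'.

After 1 (gather 5 mica): mica=5
After 2 (gather 5 mica): mica=10
After 3 (consume 2 mica): mica=8
After 4 (gather 4 fiber): fiber=4 mica=8
After 5 (gather 1 mica): fiber=4 mica=9
After 6 (gather 2 silk): fiber=4 mica=9 silk=2
After 7 (craft glass): fiber=4 glass=1 mica=9
After 8 (craft lantern): fiber=3 lantern=1 mica=7
After 9 (consume 2 fiber): fiber=1 lantern=1 mica=7

Answer: no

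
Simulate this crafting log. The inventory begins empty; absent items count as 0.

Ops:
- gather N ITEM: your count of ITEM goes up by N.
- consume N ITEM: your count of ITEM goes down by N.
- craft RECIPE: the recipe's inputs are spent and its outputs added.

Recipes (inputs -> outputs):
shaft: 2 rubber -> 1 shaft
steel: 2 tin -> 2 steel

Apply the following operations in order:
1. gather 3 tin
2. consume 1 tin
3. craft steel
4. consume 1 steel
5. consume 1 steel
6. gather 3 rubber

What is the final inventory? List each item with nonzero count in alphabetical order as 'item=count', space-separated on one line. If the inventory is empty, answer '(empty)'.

After 1 (gather 3 tin): tin=3
After 2 (consume 1 tin): tin=2
After 3 (craft steel): steel=2
After 4 (consume 1 steel): steel=1
After 5 (consume 1 steel): (empty)
After 6 (gather 3 rubber): rubber=3

Answer: rubber=3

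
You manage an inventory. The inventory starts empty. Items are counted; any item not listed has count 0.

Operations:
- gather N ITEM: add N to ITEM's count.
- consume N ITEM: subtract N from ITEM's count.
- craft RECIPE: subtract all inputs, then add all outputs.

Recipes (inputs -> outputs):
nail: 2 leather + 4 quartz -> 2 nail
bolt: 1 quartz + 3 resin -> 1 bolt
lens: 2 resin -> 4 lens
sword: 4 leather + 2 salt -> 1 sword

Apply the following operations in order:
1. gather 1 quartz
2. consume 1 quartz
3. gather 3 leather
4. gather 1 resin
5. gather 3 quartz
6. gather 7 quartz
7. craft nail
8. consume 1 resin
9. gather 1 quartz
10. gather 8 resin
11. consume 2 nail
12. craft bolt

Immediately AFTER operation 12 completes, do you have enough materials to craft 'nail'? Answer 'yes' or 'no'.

Answer: no

Derivation:
After 1 (gather 1 quartz): quartz=1
After 2 (consume 1 quartz): (empty)
After 3 (gather 3 leather): leather=3
After 4 (gather 1 resin): leather=3 resin=1
After 5 (gather 3 quartz): leather=3 quartz=3 resin=1
After 6 (gather 7 quartz): leather=3 quartz=10 resin=1
After 7 (craft nail): leather=1 nail=2 quartz=6 resin=1
After 8 (consume 1 resin): leather=1 nail=2 quartz=6
After 9 (gather 1 quartz): leather=1 nail=2 quartz=7
After 10 (gather 8 resin): leather=1 nail=2 quartz=7 resin=8
After 11 (consume 2 nail): leather=1 quartz=7 resin=8
After 12 (craft bolt): bolt=1 leather=1 quartz=6 resin=5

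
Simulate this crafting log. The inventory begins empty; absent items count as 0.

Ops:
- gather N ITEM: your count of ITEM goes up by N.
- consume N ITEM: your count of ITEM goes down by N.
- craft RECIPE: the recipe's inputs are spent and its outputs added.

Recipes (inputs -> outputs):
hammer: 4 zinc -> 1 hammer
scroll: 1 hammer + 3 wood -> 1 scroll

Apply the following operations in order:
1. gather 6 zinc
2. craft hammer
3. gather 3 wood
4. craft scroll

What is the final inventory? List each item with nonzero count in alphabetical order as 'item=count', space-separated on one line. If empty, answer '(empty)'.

Answer: scroll=1 zinc=2

Derivation:
After 1 (gather 6 zinc): zinc=6
After 2 (craft hammer): hammer=1 zinc=2
After 3 (gather 3 wood): hammer=1 wood=3 zinc=2
After 4 (craft scroll): scroll=1 zinc=2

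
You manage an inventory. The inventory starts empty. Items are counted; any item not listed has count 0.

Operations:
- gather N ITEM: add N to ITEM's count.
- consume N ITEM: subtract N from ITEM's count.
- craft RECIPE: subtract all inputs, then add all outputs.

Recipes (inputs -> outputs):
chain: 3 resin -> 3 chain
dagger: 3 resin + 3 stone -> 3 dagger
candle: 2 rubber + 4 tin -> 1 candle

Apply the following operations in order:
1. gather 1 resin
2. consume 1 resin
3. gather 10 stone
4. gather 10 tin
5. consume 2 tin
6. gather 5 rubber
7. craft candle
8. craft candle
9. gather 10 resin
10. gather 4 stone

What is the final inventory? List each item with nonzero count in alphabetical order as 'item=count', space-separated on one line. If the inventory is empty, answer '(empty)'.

Answer: candle=2 resin=10 rubber=1 stone=14

Derivation:
After 1 (gather 1 resin): resin=1
After 2 (consume 1 resin): (empty)
After 3 (gather 10 stone): stone=10
After 4 (gather 10 tin): stone=10 tin=10
After 5 (consume 2 tin): stone=10 tin=8
After 6 (gather 5 rubber): rubber=5 stone=10 tin=8
After 7 (craft candle): candle=1 rubber=3 stone=10 tin=4
After 8 (craft candle): candle=2 rubber=1 stone=10
After 9 (gather 10 resin): candle=2 resin=10 rubber=1 stone=10
After 10 (gather 4 stone): candle=2 resin=10 rubber=1 stone=14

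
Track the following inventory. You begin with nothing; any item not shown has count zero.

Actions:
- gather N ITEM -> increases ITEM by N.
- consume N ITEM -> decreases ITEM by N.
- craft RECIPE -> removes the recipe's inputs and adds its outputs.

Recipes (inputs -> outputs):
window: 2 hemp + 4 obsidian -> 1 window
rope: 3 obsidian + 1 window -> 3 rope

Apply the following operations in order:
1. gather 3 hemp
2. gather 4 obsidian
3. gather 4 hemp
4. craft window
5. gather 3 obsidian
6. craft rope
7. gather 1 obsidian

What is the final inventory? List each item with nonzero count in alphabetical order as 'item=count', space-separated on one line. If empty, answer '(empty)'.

After 1 (gather 3 hemp): hemp=3
After 2 (gather 4 obsidian): hemp=3 obsidian=4
After 3 (gather 4 hemp): hemp=7 obsidian=4
After 4 (craft window): hemp=5 window=1
After 5 (gather 3 obsidian): hemp=5 obsidian=3 window=1
After 6 (craft rope): hemp=5 rope=3
After 7 (gather 1 obsidian): hemp=5 obsidian=1 rope=3

Answer: hemp=5 obsidian=1 rope=3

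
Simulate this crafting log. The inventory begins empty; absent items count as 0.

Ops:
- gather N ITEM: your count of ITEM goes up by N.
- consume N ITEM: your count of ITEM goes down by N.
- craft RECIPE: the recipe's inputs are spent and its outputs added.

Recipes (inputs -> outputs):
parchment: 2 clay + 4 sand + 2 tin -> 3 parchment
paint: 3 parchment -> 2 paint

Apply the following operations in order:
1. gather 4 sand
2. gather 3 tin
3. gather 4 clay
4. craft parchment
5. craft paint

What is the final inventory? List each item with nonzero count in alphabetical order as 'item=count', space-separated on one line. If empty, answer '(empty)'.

Answer: clay=2 paint=2 tin=1

Derivation:
After 1 (gather 4 sand): sand=4
After 2 (gather 3 tin): sand=4 tin=3
After 3 (gather 4 clay): clay=4 sand=4 tin=3
After 4 (craft parchment): clay=2 parchment=3 tin=1
After 5 (craft paint): clay=2 paint=2 tin=1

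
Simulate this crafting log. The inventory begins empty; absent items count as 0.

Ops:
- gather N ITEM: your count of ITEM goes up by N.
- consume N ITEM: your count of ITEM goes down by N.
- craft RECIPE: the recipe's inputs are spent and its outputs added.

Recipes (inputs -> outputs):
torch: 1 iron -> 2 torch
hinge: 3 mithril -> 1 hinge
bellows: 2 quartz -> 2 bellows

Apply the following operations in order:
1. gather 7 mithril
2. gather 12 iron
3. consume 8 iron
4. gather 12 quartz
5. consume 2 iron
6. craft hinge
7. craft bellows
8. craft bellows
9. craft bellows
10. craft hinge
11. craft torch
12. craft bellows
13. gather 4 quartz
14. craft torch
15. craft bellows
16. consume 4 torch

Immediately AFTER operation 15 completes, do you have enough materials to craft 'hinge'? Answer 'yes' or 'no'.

Answer: no

Derivation:
After 1 (gather 7 mithril): mithril=7
After 2 (gather 12 iron): iron=12 mithril=7
After 3 (consume 8 iron): iron=4 mithril=7
After 4 (gather 12 quartz): iron=4 mithril=7 quartz=12
After 5 (consume 2 iron): iron=2 mithril=7 quartz=12
After 6 (craft hinge): hinge=1 iron=2 mithril=4 quartz=12
After 7 (craft bellows): bellows=2 hinge=1 iron=2 mithril=4 quartz=10
After 8 (craft bellows): bellows=4 hinge=1 iron=2 mithril=4 quartz=8
After 9 (craft bellows): bellows=6 hinge=1 iron=2 mithril=4 quartz=6
After 10 (craft hinge): bellows=6 hinge=2 iron=2 mithril=1 quartz=6
After 11 (craft torch): bellows=6 hinge=2 iron=1 mithril=1 quartz=6 torch=2
After 12 (craft bellows): bellows=8 hinge=2 iron=1 mithril=1 quartz=4 torch=2
After 13 (gather 4 quartz): bellows=8 hinge=2 iron=1 mithril=1 quartz=8 torch=2
After 14 (craft torch): bellows=8 hinge=2 mithril=1 quartz=8 torch=4
After 15 (craft bellows): bellows=10 hinge=2 mithril=1 quartz=6 torch=4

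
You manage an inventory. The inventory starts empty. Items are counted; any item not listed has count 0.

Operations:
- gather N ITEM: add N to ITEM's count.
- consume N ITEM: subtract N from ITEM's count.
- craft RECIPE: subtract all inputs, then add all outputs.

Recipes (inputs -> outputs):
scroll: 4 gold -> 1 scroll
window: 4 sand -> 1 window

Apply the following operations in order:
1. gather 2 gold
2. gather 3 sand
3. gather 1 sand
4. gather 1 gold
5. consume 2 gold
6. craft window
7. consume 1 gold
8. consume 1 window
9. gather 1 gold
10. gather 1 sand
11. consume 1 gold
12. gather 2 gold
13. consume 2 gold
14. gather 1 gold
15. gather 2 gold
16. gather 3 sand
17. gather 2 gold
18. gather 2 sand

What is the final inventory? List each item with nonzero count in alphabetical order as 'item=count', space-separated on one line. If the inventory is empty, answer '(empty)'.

After 1 (gather 2 gold): gold=2
After 2 (gather 3 sand): gold=2 sand=3
After 3 (gather 1 sand): gold=2 sand=4
After 4 (gather 1 gold): gold=3 sand=4
After 5 (consume 2 gold): gold=1 sand=4
After 6 (craft window): gold=1 window=1
After 7 (consume 1 gold): window=1
After 8 (consume 1 window): (empty)
After 9 (gather 1 gold): gold=1
After 10 (gather 1 sand): gold=1 sand=1
After 11 (consume 1 gold): sand=1
After 12 (gather 2 gold): gold=2 sand=1
After 13 (consume 2 gold): sand=1
After 14 (gather 1 gold): gold=1 sand=1
After 15 (gather 2 gold): gold=3 sand=1
After 16 (gather 3 sand): gold=3 sand=4
After 17 (gather 2 gold): gold=5 sand=4
After 18 (gather 2 sand): gold=5 sand=6

Answer: gold=5 sand=6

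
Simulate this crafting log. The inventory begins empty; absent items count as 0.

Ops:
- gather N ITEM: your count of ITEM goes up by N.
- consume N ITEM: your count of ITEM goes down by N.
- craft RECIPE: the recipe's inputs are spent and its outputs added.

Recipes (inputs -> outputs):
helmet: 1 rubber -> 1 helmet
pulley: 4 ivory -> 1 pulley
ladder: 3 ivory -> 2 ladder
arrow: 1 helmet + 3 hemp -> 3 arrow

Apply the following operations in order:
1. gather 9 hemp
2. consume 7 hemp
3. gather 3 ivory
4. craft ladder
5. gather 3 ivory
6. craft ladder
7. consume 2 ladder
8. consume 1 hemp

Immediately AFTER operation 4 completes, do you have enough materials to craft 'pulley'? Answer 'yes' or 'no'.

Answer: no

Derivation:
After 1 (gather 9 hemp): hemp=9
After 2 (consume 7 hemp): hemp=2
After 3 (gather 3 ivory): hemp=2 ivory=3
After 4 (craft ladder): hemp=2 ladder=2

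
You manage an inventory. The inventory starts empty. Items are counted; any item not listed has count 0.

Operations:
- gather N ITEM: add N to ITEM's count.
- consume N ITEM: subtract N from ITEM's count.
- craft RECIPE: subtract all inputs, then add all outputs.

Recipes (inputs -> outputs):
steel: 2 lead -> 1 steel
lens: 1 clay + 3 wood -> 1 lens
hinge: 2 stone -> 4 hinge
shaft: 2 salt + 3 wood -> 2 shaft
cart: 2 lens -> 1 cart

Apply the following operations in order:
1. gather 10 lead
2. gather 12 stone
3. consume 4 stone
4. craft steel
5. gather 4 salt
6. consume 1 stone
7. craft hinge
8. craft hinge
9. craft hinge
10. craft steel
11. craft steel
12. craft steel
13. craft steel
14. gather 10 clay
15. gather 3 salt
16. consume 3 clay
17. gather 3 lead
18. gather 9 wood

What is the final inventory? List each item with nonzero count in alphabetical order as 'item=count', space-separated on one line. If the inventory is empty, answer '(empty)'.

Answer: clay=7 hinge=12 lead=3 salt=7 steel=5 stone=1 wood=9

Derivation:
After 1 (gather 10 lead): lead=10
After 2 (gather 12 stone): lead=10 stone=12
After 3 (consume 4 stone): lead=10 stone=8
After 4 (craft steel): lead=8 steel=1 stone=8
After 5 (gather 4 salt): lead=8 salt=4 steel=1 stone=8
After 6 (consume 1 stone): lead=8 salt=4 steel=1 stone=7
After 7 (craft hinge): hinge=4 lead=8 salt=4 steel=1 stone=5
After 8 (craft hinge): hinge=8 lead=8 salt=4 steel=1 stone=3
After 9 (craft hinge): hinge=12 lead=8 salt=4 steel=1 stone=1
After 10 (craft steel): hinge=12 lead=6 salt=4 steel=2 stone=1
After 11 (craft steel): hinge=12 lead=4 salt=4 steel=3 stone=1
After 12 (craft steel): hinge=12 lead=2 salt=4 steel=4 stone=1
After 13 (craft steel): hinge=12 salt=4 steel=5 stone=1
After 14 (gather 10 clay): clay=10 hinge=12 salt=4 steel=5 stone=1
After 15 (gather 3 salt): clay=10 hinge=12 salt=7 steel=5 stone=1
After 16 (consume 3 clay): clay=7 hinge=12 salt=7 steel=5 stone=1
After 17 (gather 3 lead): clay=7 hinge=12 lead=3 salt=7 steel=5 stone=1
After 18 (gather 9 wood): clay=7 hinge=12 lead=3 salt=7 steel=5 stone=1 wood=9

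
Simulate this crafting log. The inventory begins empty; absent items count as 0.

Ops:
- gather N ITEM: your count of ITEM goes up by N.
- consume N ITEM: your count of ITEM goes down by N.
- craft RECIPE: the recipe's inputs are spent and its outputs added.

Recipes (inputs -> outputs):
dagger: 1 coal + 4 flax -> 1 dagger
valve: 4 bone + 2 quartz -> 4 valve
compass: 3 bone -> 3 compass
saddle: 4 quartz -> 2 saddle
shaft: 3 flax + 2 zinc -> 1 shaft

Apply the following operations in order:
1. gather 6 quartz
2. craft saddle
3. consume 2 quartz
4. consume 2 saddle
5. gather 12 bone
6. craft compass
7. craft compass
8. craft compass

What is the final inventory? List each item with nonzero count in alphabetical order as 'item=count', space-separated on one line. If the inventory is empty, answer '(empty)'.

Answer: bone=3 compass=9

Derivation:
After 1 (gather 6 quartz): quartz=6
After 2 (craft saddle): quartz=2 saddle=2
After 3 (consume 2 quartz): saddle=2
After 4 (consume 2 saddle): (empty)
After 5 (gather 12 bone): bone=12
After 6 (craft compass): bone=9 compass=3
After 7 (craft compass): bone=6 compass=6
After 8 (craft compass): bone=3 compass=9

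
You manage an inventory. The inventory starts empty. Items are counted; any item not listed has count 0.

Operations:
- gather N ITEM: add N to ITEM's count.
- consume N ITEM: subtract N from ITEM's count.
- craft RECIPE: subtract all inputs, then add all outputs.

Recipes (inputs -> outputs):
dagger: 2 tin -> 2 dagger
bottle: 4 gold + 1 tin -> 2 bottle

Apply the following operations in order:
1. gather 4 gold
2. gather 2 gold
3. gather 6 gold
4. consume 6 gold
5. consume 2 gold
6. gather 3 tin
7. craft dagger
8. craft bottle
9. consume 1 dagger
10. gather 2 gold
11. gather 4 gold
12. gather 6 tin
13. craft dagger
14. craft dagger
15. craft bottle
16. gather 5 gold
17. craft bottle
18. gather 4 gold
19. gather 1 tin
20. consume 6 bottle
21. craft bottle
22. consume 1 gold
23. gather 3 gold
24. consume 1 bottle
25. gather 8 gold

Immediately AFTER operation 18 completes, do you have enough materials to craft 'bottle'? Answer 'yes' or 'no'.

After 1 (gather 4 gold): gold=4
After 2 (gather 2 gold): gold=6
After 3 (gather 6 gold): gold=12
After 4 (consume 6 gold): gold=6
After 5 (consume 2 gold): gold=4
After 6 (gather 3 tin): gold=4 tin=3
After 7 (craft dagger): dagger=2 gold=4 tin=1
After 8 (craft bottle): bottle=2 dagger=2
After 9 (consume 1 dagger): bottle=2 dagger=1
After 10 (gather 2 gold): bottle=2 dagger=1 gold=2
After 11 (gather 4 gold): bottle=2 dagger=1 gold=6
After 12 (gather 6 tin): bottle=2 dagger=1 gold=6 tin=6
After 13 (craft dagger): bottle=2 dagger=3 gold=6 tin=4
After 14 (craft dagger): bottle=2 dagger=5 gold=6 tin=2
After 15 (craft bottle): bottle=4 dagger=5 gold=2 tin=1
After 16 (gather 5 gold): bottle=4 dagger=5 gold=7 tin=1
After 17 (craft bottle): bottle=6 dagger=5 gold=3
After 18 (gather 4 gold): bottle=6 dagger=5 gold=7

Answer: no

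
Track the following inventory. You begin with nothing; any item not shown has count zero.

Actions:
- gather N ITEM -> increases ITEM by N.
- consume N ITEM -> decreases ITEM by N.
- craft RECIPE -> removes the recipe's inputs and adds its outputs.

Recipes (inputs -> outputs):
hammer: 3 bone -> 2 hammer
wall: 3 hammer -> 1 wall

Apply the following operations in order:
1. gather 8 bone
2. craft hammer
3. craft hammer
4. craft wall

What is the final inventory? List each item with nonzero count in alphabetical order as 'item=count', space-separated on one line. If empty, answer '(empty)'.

After 1 (gather 8 bone): bone=8
After 2 (craft hammer): bone=5 hammer=2
After 3 (craft hammer): bone=2 hammer=4
After 4 (craft wall): bone=2 hammer=1 wall=1

Answer: bone=2 hammer=1 wall=1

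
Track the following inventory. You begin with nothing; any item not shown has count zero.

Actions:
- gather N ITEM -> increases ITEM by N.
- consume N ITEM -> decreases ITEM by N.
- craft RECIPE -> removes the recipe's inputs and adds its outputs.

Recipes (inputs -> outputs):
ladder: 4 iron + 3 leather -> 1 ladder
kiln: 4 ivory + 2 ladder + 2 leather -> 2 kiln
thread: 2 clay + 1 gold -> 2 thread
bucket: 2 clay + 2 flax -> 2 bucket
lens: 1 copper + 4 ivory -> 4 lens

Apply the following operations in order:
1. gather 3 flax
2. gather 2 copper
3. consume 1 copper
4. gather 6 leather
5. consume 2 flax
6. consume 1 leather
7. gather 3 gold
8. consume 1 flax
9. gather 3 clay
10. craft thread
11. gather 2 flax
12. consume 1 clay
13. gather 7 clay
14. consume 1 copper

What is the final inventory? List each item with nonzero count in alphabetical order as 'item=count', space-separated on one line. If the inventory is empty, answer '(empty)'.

Answer: clay=7 flax=2 gold=2 leather=5 thread=2

Derivation:
After 1 (gather 3 flax): flax=3
After 2 (gather 2 copper): copper=2 flax=3
After 3 (consume 1 copper): copper=1 flax=3
After 4 (gather 6 leather): copper=1 flax=3 leather=6
After 5 (consume 2 flax): copper=1 flax=1 leather=6
After 6 (consume 1 leather): copper=1 flax=1 leather=5
After 7 (gather 3 gold): copper=1 flax=1 gold=3 leather=5
After 8 (consume 1 flax): copper=1 gold=3 leather=5
After 9 (gather 3 clay): clay=3 copper=1 gold=3 leather=5
After 10 (craft thread): clay=1 copper=1 gold=2 leather=5 thread=2
After 11 (gather 2 flax): clay=1 copper=1 flax=2 gold=2 leather=5 thread=2
After 12 (consume 1 clay): copper=1 flax=2 gold=2 leather=5 thread=2
After 13 (gather 7 clay): clay=7 copper=1 flax=2 gold=2 leather=5 thread=2
After 14 (consume 1 copper): clay=7 flax=2 gold=2 leather=5 thread=2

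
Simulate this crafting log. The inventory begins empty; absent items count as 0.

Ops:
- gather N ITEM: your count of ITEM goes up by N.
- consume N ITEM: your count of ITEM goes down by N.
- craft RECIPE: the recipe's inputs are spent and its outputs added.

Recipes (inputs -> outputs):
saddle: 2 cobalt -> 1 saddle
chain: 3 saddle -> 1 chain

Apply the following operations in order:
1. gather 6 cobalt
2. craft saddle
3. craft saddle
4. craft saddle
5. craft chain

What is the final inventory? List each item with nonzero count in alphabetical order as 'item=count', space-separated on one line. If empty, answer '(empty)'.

After 1 (gather 6 cobalt): cobalt=6
After 2 (craft saddle): cobalt=4 saddle=1
After 3 (craft saddle): cobalt=2 saddle=2
After 4 (craft saddle): saddle=3
After 5 (craft chain): chain=1

Answer: chain=1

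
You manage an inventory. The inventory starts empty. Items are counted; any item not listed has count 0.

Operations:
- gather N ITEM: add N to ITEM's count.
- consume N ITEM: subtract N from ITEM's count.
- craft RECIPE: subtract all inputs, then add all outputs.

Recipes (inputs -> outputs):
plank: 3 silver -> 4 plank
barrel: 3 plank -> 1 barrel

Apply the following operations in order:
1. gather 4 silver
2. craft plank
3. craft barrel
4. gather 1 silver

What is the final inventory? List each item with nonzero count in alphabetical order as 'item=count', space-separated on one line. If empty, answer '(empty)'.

Answer: barrel=1 plank=1 silver=2

Derivation:
After 1 (gather 4 silver): silver=4
After 2 (craft plank): plank=4 silver=1
After 3 (craft barrel): barrel=1 plank=1 silver=1
After 4 (gather 1 silver): barrel=1 plank=1 silver=2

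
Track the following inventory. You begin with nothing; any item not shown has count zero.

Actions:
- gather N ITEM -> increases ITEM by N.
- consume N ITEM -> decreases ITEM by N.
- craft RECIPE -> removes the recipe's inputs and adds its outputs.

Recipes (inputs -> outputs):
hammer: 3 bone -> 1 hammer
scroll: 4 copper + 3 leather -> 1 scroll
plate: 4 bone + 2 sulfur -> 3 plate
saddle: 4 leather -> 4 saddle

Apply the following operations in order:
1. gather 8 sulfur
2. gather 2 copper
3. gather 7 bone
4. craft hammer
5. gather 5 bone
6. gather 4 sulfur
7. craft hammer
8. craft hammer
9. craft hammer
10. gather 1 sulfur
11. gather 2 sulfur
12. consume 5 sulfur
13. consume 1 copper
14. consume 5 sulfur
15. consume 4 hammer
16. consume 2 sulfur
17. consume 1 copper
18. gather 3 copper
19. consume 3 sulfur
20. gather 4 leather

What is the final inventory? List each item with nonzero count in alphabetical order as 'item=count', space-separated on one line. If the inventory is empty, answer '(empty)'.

Answer: copper=3 leather=4

Derivation:
After 1 (gather 8 sulfur): sulfur=8
After 2 (gather 2 copper): copper=2 sulfur=8
After 3 (gather 7 bone): bone=7 copper=2 sulfur=8
After 4 (craft hammer): bone=4 copper=2 hammer=1 sulfur=8
After 5 (gather 5 bone): bone=9 copper=2 hammer=1 sulfur=8
After 6 (gather 4 sulfur): bone=9 copper=2 hammer=1 sulfur=12
After 7 (craft hammer): bone=6 copper=2 hammer=2 sulfur=12
After 8 (craft hammer): bone=3 copper=2 hammer=3 sulfur=12
After 9 (craft hammer): copper=2 hammer=4 sulfur=12
After 10 (gather 1 sulfur): copper=2 hammer=4 sulfur=13
After 11 (gather 2 sulfur): copper=2 hammer=4 sulfur=15
After 12 (consume 5 sulfur): copper=2 hammer=4 sulfur=10
After 13 (consume 1 copper): copper=1 hammer=4 sulfur=10
After 14 (consume 5 sulfur): copper=1 hammer=4 sulfur=5
After 15 (consume 4 hammer): copper=1 sulfur=5
After 16 (consume 2 sulfur): copper=1 sulfur=3
After 17 (consume 1 copper): sulfur=3
After 18 (gather 3 copper): copper=3 sulfur=3
After 19 (consume 3 sulfur): copper=3
After 20 (gather 4 leather): copper=3 leather=4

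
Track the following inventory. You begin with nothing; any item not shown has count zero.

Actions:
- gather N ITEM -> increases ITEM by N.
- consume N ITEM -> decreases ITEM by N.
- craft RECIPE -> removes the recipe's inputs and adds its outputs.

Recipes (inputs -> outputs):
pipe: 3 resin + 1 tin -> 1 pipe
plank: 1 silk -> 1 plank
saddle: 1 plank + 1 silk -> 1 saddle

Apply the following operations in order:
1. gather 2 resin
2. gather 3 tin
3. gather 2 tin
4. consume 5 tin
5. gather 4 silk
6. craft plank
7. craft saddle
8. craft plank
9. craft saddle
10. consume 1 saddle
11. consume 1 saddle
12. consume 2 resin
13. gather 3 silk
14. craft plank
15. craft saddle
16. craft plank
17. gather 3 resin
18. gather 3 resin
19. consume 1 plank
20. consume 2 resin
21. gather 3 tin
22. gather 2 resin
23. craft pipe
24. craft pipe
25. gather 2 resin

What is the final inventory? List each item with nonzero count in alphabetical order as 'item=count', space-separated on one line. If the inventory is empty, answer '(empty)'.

After 1 (gather 2 resin): resin=2
After 2 (gather 3 tin): resin=2 tin=3
After 3 (gather 2 tin): resin=2 tin=5
After 4 (consume 5 tin): resin=2
After 5 (gather 4 silk): resin=2 silk=4
After 6 (craft plank): plank=1 resin=2 silk=3
After 7 (craft saddle): resin=2 saddle=1 silk=2
After 8 (craft plank): plank=1 resin=2 saddle=1 silk=1
After 9 (craft saddle): resin=2 saddle=2
After 10 (consume 1 saddle): resin=2 saddle=1
After 11 (consume 1 saddle): resin=2
After 12 (consume 2 resin): (empty)
After 13 (gather 3 silk): silk=3
After 14 (craft plank): plank=1 silk=2
After 15 (craft saddle): saddle=1 silk=1
After 16 (craft plank): plank=1 saddle=1
After 17 (gather 3 resin): plank=1 resin=3 saddle=1
After 18 (gather 3 resin): plank=1 resin=6 saddle=1
After 19 (consume 1 plank): resin=6 saddle=1
After 20 (consume 2 resin): resin=4 saddle=1
After 21 (gather 3 tin): resin=4 saddle=1 tin=3
After 22 (gather 2 resin): resin=6 saddle=1 tin=3
After 23 (craft pipe): pipe=1 resin=3 saddle=1 tin=2
After 24 (craft pipe): pipe=2 saddle=1 tin=1
After 25 (gather 2 resin): pipe=2 resin=2 saddle=1 tin=1

Answer: pipe=2 resin=2 saddle=1 tin=1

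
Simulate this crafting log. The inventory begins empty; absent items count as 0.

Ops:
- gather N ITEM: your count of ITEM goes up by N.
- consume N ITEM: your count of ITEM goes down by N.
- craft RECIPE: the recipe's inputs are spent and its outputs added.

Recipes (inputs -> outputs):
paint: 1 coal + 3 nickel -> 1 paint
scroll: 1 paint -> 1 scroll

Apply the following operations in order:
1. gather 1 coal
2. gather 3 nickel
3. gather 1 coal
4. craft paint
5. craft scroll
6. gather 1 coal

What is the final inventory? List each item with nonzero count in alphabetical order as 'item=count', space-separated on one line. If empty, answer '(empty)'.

After 1 (gather 1 coal): coal=1
After 2 (gather 3 nickel): coal=1 nickel=3
After 3 (gather 1 coal): coal=2 nickel=3
After 4 (craft paint): coal=1 paint=1
After 5 (craft scroll): coal=1 scroll=1
After 6 (gather 1 coal): coal=2 scroll=1

Answer: coal=2 scroll=1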